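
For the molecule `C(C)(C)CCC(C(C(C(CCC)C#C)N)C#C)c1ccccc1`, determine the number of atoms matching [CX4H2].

4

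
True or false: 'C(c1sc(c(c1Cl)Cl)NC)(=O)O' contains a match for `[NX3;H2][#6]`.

False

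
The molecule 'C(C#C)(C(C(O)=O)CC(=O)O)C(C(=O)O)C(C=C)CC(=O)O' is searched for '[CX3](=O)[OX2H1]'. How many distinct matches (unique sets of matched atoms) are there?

[CX3](=O)[OX2H1] is the SMARTS for a carboxylic acid: an sp2 carbon double-bonded to O and single-bonded to an -OH oxygen.
The molecule carries 4 separate instances of a carboxylic acid group (-C(=O)OH) meeting every constraint; each maps to a distinct set of atoms, giving 4 matches.

4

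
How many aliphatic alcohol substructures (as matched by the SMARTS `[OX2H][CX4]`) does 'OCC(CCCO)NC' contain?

2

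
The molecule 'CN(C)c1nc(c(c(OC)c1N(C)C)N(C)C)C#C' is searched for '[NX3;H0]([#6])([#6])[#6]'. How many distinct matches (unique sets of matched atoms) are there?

3

[NX3;H0]([#6])([#6])[#6] is the SMARTS for a tertiary amine: a trivalent nitrogen with no H, bonded to three carbons.
The molecule carries 3 separate instances of a dimethylamino group (-N(CH3)2) meeting every constraint; each maps to a distinct set of atoms, giving 3 matches.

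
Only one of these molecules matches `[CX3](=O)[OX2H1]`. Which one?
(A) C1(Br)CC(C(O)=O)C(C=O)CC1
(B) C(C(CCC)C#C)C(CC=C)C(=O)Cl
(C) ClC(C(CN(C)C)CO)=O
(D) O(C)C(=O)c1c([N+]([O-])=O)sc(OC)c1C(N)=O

[CX3](=O)[OX2H1] describes an sp2 carbon double-bonded to O and single-bonded to an -OH oxygen (a carboxylic acid).
(A) contains a carboxylic acid group (-C(=O)OH), which satisfies every atom and bond constraint.
(B) has an acyl chloride (-C(=O)Cl) but the carbonyl is bonded to Cl, not to an -OH oxygen.
(C) has an acyl chloride (-C(=O)Cl) but the carbonyl is bonded to Cl, not to an -OH oxygen.
(D) has a primary amide (-C(=O)NH2) but the carbonyl is bonded to N, not to an -OH oxygen.
So the answer is (A).

A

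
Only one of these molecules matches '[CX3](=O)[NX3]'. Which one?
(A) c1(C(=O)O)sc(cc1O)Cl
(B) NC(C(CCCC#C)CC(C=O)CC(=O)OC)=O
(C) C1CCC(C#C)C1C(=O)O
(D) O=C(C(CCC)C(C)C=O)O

[CX3](=O)[NX3] describes a carbonyl carbon bonded to a trivalent nitrogen (an amide).
(A) has a carboxylic acid group (-C(=O)OH) but the carbonyl is bonded to O, not to an NX3 nitrogen.
(B) contains a primary amide (-C(=O)NH2), which satisfies every atom and bond constraint.
(C) has a carboxylic acid group (-C(=O)OH) but the carbonyl is bonded to O, not to an NX3 nitrogen.
(D) has a carboxylic acid group (-C(=O)OH) but the carbonyl is bonded to O, not to an NX3 nitrogen.
So the answer is (B).

B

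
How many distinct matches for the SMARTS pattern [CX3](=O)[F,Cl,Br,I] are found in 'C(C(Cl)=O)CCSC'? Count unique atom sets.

1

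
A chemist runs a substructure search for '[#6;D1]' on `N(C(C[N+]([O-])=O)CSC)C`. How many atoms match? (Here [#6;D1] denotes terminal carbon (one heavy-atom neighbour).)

2

The query [#6;D1] means: carbon bonded to exactly one heavy atom.
Check the 10 heavy atoms by environment: 2× C (D2) → no; 1× C (D3) → no; 1× S (D2) → no; 2× C (D1) → match; 1× N (charge +1, D3) → no; 1× O (charge -1, D1) → no; 1× O (D1) → no; 1× N (D2) → no.
That gives 2 matching atoms.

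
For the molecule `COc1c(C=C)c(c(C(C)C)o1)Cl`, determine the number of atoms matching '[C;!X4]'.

2

The query [C;!X4] means: aliphatic carbon that does not have four total connections.
Check the 13 heavy atoms by environment: 1× o (aromatic, X2) → no; 4× c (aromatic, X3) → no; 1× O (X2) → no; 4× C (X4) → no; 1× Cl (X1) → no; 2× C (X3) → match.
That gives 2 matching atoms.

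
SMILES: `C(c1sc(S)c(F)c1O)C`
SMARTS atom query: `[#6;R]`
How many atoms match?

The query [#6;R] means: carbon that is part of a ring.
Check the 10 heavy atoms by environment: 1× s (aromatic, in 5-ring) → no; 4× c (aromatic, in 5-ring) → match; 2× C (acyclic) → no; 1× O (acyclic) → no; 1× F (acyclic) → no; 1× S (acyclic) → no.
That gives 4 matching atoms.

4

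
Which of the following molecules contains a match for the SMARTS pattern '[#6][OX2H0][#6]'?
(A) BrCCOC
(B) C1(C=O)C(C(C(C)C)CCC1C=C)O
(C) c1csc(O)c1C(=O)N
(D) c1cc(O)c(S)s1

A

[#6][OX2H0][#6] describes an aliphatic oxygen bridging two carbons with no H on the oxygen (an ether).
(A) contains a methoxy ether (-OCH3), which satisfies every atom and bond constraint.
(B) has a hydroxyl group (-OH) but the oxygen has H1, not H0 bridging two carbons.
(C) has a hydroxyl group (-OH) but the oxygen has H1, not H0 bridging two carbons.
(D) has a hydroxyl group (-OH) but the oxygen has H1, not H0 bridging two carbons.
So the answer is (A).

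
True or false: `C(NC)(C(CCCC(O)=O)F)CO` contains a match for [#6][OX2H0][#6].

False

The pattern [#6][OX2H0][#6] describes an aliphatic oxygen bridging two carbons with no H on the oxygen — an ether.
The closest candidate here is a carboxylic acid group (-C(=O)OH), but the -OH oxygen has H1; the =O is OX1, not OX2. No other fragment satisfies the full query, so there is no match.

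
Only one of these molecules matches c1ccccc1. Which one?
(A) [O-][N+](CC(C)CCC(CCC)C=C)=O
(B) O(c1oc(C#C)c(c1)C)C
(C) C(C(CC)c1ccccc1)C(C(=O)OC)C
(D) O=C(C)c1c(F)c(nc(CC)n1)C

c1ccccc1 describes six aromatic carbons in a ring (a benzene ring).
(A) has a methyl group (-CH3) but no six-membered all-carbon aromatic ring is present.
(B) has a methyl group (-CH3) but no six-membered all-carbon aromatic ring is present.
(C) contains a phenyl ring, which satisfies every atom and bond constraint.
(D) has a methyl group (-CH3) but no six-membered all-carbon aromatic ring is present.
So the answer is (C).

C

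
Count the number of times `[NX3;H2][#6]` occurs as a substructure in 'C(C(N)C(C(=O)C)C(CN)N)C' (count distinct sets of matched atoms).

[NX3;H2][#6] is the SMARTS for a primary amine: a trivalent nitrogen with two H attached to carbon.
The molecule carries 3 separate instances of a primary amino group (-NH2) meeting every constraint; each maps to a distinct set of atoms, giving 3 matches.

3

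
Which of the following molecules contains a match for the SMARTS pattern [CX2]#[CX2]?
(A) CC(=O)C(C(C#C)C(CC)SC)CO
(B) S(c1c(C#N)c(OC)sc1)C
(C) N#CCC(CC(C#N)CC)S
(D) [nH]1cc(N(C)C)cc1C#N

[CX2]#[CX2] describes a carbon-carbon triple bond (an alkyne).
(A) contains an ethynyl group (-C#CH), which satisfies every atom and bond constraint.
(B) has a nitrile (-C#N) but the triple bond is C#N, not C#C.
(C) has a nitrile (-C#N) but the triple bond is C#N, not C#C.
(D) has a nitrile (-C#N) but the triple bond is C#N, not C#C.
So the answer is (A).

A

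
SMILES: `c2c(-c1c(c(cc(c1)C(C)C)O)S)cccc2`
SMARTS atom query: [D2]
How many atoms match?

7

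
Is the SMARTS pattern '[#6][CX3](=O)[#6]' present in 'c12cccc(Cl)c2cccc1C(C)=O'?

Yes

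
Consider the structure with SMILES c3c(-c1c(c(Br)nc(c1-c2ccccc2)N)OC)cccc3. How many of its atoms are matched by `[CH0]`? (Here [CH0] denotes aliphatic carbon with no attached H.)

The query [CH0] means: aliphatic carbon with no attached hydrogen.
Check the 22 heavy atoms by environment: 1× n (aromatic, H0) → no; 7× c (aromatic, H0) → no; 1× Br (H0) → no; 10× c (aromatic, H1) → no; 1× O (H0) → no; 1× C (H3) → no; 1× N (H2) → no.
No environment satisfies the query, so 0 matching atoms.

0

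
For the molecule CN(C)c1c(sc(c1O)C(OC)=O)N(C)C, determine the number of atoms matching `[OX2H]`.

1

The query [OX2H] means: aliphatic oxygen with two connections, one of which is H — an -OH oxygen.
Check the 16 heavy atoms by environment: 1× s (aromatic, H0, X2) → no; 4× c (aromatic, H0, X3) → no; 2× N (H0, X3) → no; 5× C (H3, X4) → no; 1× C (H0, X3) → no; 1× O (H0, X1) → no; 1× O (H0, X2) → no; 1× O (H1, X2) → match.
That gives 1 matching atom.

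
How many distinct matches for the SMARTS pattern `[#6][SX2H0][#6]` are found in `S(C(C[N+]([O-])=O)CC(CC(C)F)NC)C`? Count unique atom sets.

[#6][SX2H0][#6] is the SMARTS for a thioether: an aliphatic sulfur bridging two carbons with no H on the sulfur.
Exactly one fragment in the molecule meets all constraints, giving 1 match.

1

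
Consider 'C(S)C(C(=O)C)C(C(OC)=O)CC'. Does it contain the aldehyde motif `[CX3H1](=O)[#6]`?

No

The pattern [CX3H1](=O)[#6] describes an sp2 carbon with one H, double-bonded to O and single-bonded to carbon — an aldehyde.
The closest candidate here is an acetyl/ketone group (-C(=O)CH3), but the carbonyl carbon has H0 (two carbon neighbours), not H1. No other fragment satisfies the full query, so there is no match.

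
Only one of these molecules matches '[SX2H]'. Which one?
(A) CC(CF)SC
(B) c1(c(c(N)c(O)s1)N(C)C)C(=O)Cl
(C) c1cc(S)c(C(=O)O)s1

C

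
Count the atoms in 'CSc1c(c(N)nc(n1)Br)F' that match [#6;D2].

0

Check the 11 heavy atoms by environment: 2× n (aromatic, D2) → no; 4× c (aromatic, D3) → no; 1× N (D1) → no; 1× Br (D1) → no; 1× S (D2) → no; 1× C (D1) → no; 1× F (D1) → no.
No environment satisfies the query, so 0 matching atoms.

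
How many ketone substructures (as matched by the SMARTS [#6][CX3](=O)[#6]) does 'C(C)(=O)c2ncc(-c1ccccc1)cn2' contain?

1

[#6][CX3](=O)[#6] is the SMARTS for a ketone: a carbonyl carbon (no H) flanked by two carbons.
Exactly one fragment in the molecule meets all constraints, giving 1 match.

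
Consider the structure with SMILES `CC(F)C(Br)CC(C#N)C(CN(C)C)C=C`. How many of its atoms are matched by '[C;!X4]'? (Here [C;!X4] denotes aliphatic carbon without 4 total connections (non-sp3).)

Check the 16 heavy atoms by environment: 9× C (X4) → no; 1× Br (X1) → no; 1× N (X3) → no; 2× C (X3) → match; 1× C (X2) → match; 1× N (X1) → no; 1× F (X1) → no.
Summing the matching environments: 2 + 1 = 3 matching atoms.

3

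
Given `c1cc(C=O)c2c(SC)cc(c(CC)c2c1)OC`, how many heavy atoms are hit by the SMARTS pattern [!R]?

8

The query [!R] means: !R matches any atom not in a ring.
Check the 18 heavy atoms by environment: 10× c (aromatic, in 6-ring) → no; 5× C (acyclic) → match; 2× O (acyclic) → match; 1× S (acyclic) → match.
Summing the matching environments: 5 + 2 + 1 = 8 matching atoms.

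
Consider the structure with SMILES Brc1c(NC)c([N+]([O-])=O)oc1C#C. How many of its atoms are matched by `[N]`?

2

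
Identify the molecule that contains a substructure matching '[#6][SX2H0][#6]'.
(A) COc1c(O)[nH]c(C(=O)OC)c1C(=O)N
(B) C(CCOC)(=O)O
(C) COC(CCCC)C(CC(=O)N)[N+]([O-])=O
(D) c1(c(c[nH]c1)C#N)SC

D

[#6][SX2H0][#6] describes an aliphatic sulfur bridging two carbons with no H on the sulfur (a thioether).
(A) has a methoxy ether (-OCH3) but the bridging atom is O, not S.
(B) has a methoxy ether (-OCH3) but the bridging atom is O, not S.
(C) has a methoxy ether (-OCH3) but the bridging atom is O, not S.
(D) contains a methylthio ether (-SCH3), which satisfies every atom and bond constraint.
So the answer is (D).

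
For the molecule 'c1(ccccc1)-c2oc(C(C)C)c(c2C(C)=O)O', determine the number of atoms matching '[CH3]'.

3

The query [CH3] means: aliphatic carbon with exactly three hydrogens.
Check the 18 heavy atoms by environment: 1× o (aromatic, H0) → no; 5× c (aromatic, H0) → no; 1× C (H1) → no; 3× C (H3) → match; 1× C (H0) → no; 1× O (H0) → no; 1× O (H1) → no; 5× c (aromatic, H1) → no.
That gives 3 matching atoms.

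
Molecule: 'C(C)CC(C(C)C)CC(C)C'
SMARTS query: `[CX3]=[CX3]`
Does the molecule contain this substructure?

The pattern [CX3]=[CX3] describes a non-aromatic C=C double bond between two sp2 carbons — an alkene.
The closest candidate here is an ethyl group (-CH2CH3), but its C-C bond is a single bond between CX4 carbons, not CX3=CX3. No other fragment satisfies the full query, so there is no match.

No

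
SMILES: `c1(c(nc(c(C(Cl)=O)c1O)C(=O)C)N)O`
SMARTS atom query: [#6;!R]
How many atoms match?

3

Check the 15 heavy atoms by environment: 1× n (aromatic, in 6-ring) → no; 5× c (aromatic, in 6-ring) → no; 4× O (acyclic) → no; 3× C (acyclic) → match; 1× N (acyclic) → no; 1× Cl (acyclic) → no.
That gives 3 matching atoms.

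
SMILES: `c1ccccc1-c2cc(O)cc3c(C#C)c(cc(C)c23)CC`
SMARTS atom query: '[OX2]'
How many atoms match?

1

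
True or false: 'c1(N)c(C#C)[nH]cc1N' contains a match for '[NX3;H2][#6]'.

True

The pattern [NX3;H2][#6] describes a trivalent nitrogen with two H attached to carbon — a primary amine.
The molecule carries a primary amino group (-NH2), whose atoms satisfy every constraint of the query, so the pattern matches.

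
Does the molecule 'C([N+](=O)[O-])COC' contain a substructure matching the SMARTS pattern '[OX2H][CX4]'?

No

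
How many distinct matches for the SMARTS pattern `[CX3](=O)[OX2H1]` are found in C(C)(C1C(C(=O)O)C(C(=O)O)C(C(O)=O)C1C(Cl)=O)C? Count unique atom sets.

[CX3](=O)[OX2H1] is the SMARTS for a carboxylic acid: an sp2 carbon double-bonded to O and single-bonded to an -OH oxygen.
The molecule carries 3 separate instances of a carboxylic acid group (-C(=O)OH) meeting every constraint; each maps to a distinct set of atoms, giving 3 matches.

3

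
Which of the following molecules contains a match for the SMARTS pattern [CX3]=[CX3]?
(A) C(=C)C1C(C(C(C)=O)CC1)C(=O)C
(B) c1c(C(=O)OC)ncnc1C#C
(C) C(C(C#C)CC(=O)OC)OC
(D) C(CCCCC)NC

A

[CX3]=[CX3] describes a non-aromatic C=C double bond between two sp2 carbons (an alkene).
(A) contains a vinyl group (-CH=CH2), which satisfies every atom and bond constraint.
(B) has an ethynyl group (-C#CH) but the C-C bond is a triple bond, not a double bond.
(C) has an ethynyl group (-C#CH) but the C-C bond is a triple bond, not a double bond.
(D) has an ethyl group (-CH2CH3) but its C-C bond is a single bond between CX4 carbons, not CX3=CX3.
So the answer is (A).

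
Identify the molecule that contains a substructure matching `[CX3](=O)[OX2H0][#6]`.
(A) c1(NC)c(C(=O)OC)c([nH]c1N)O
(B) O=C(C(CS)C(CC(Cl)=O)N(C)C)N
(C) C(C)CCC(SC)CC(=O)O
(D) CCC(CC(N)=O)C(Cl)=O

A

[CX3](=O)[OX2H0][#6] describes a carbonyl carbon bonded to an oxygen that is itself bonded to carbon (no H on that O) (an ester).
(A) contains a methyl-ester group (-C(=O)OCH3), which satisfies every atom and bond constraint.
(B) has a primary amide (-C(=O)NH2) but the carbonyl is bonded to N, not to an O-C linkage.
(C) has a carboxylic acid group (-C(=O)OH) but the singly-bonded O carries H (OX2H1, not H0).
(D) has a primary amide (-C(=O)NH2) but the carbonyl is bonded to N, not to an O-C linkage.
So the answer is (A).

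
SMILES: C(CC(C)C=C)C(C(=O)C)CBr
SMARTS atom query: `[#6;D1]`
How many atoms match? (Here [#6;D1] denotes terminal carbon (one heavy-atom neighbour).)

3

The query [#6;D1] means: carbon bonded to exactly one heavy atom.
Check the 12 heavy atoms by environment: 3× C (D1) → match; 3× C (D3) → no; 4× C (D2) → no; 1× Br (D1) → no; 1× O (D1) → no.
That gives 3 matching atoms.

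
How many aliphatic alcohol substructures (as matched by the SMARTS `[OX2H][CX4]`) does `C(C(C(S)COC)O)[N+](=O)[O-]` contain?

[OX2H][CX4] is the SMARTS for an aliphatic alcohol: a hydroxyl oxygen bound to an sp3 (X4) carbon.
Exactly one fragment in the molecule meets all constraints, giving 1 match.

1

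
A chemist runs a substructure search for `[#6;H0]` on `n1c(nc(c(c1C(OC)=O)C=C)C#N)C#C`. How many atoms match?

7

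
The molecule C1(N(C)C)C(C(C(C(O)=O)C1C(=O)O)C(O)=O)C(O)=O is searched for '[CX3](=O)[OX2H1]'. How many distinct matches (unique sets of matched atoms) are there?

4

[CX3](=O)[OX2H1] is the SMARTS for a carboxylic acid: an sp2 carbon double-bonded to O and single-bonded to an -OH oxygen.
The molecule carries 4 separate instances of a carboxylic acid group (-C(=O)OH) meeting every constraint; each maps to a distinct set of atoms, giving 4 matches.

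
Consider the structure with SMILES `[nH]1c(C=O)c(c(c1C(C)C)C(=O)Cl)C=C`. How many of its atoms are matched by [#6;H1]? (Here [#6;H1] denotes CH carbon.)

The query [#6;H1] means: any carbon bearing exactly one hydrogen.
Check the 15 heavy atoms by environment: 1× n (aromatic, H1) → no; 4× c (aromatic, H0) → no; 1× C (H0) → no; 2× O (H0) → no; 1× Cl (H0) → no; 3× C (H1) → match; 2× C (H3) → no; 1× C (H2) → no.
That gives 3 matching atoms.

3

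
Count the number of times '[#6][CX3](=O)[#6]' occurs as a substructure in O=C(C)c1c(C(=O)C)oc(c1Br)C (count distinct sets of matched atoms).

[#6][CX3](=O)[#6] is the SMARTS for a ketone: a carbonyl carbon (no H) flanked by two carbons.
The molecule carries 2 separate instances of an acetyl/ketone group (-C(=O)CH3) meeting every constraint; each maps to a distinct set of atoms, giving 2 matches.

2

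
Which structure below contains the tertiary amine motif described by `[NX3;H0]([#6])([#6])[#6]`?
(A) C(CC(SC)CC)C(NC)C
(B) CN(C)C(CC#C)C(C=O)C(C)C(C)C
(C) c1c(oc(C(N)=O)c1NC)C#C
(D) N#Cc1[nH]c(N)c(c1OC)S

[NX3;H0]([#6])([#6])[#6] describes a trivalent nitrogen with no H, bonded to three carbons (a tertiary amine).
(A) has an N-methylamino group (-NHCH3) but the nitrogen still has one H (H1), not H0.
(B) contains a dimethylamino group (-N(CH3)2), which satisfies every atom and bond constraint.
(C) has a primary amide (-C(=O)NH2) but the amide nitrogen has H2 and only one carbon neighbour.
(D) has a primary amino group (-NH2) but the nitrogen has H2, not H0 with three carbons.
So the answer is (B).

B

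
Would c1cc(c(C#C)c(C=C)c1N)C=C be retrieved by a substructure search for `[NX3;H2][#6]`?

The pattern [NX3;H2][#6] describes a trivalent nitrogen with two H attached to carbon — a primary amine.
The molecule carries a primary amino group (-NH2), whose atoms satisfy every constraint of the query, so the pattern matches.

Yes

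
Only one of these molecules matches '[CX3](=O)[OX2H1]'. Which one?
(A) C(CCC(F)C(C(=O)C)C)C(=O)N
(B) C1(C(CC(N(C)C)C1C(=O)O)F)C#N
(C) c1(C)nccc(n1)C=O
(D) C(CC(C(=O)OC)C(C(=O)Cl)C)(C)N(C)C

B

[CX3](=O)[OX2H1] describes an sp2 carbon double-bonded to O and single-bonded to an -OH oxygen (a carboxylic acid).
(A) has a primary amide (-C(=O)NH2) but the carbonyl is bonded to N, not to an -OH oxygen.
(B) contains a carboxylic acid group (-C(=O)OH), which satisfies every atom and bond constraint.
(C) has an aldehyde (-CHO) but there is no singly-bonded oxygen on the carbonyl carbon.
(D) has an acyl chloride (-C(=O)Cl) but the carbonyl is bonded to Cl, not to an -OH oxygen.
So the answer is (B).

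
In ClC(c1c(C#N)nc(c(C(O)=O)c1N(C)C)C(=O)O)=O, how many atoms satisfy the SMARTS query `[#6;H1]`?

0

Check the 20 heavy atoms by environment: 1× n (aromatic, H0) → no; 5× c (aromatic, H0) → no; 2× N (H0) → no; 2× C (H3) → no; 4× C (H0) → no; 3× O (H0) → no; 1× Cl (H0) → no; 2× O (H1) → no.
No environment satisfies the query, so 0 matching atoms.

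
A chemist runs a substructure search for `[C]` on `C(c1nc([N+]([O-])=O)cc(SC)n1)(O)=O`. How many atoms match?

2

The query [C] means: uppercase C matches aliphatic (non-aromatic) carbon only.
Check the 14 heavy atoms by environment: 2× n (aromatic) → no; 4× c (aromatic) → no; 1× N (charge +1) → no; 1× O (charge -1) → no; 3× O → no; 1× S → no; 2× C → match.
That gives 2 matching atoms.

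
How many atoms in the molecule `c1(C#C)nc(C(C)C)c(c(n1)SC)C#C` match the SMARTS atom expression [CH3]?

3

The query [CH3] means: aliphatic carbon with exactly three hydrogens.
Check the 15 heavy atoms by environment: 2× n (aromatic, H0) → no; 4× c (aromatic, H0) → no; 1× S (H0) → no; 3× C (H3) → match; 2× C (H0) → no; 3× C (H1) → no.
That gives 3 matching atoms.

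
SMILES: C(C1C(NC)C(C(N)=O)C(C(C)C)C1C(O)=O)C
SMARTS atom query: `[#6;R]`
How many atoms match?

5

The query [#6;R] means: carbon that is part of a ring.
Check the 18 heavy atoms by environment: 5× C (in 5-ring) → match; 8× C (acyclic) → no; 3× O (acyclic) → no; 2× N (acyclic) → no.
That gives 5 matching atoms.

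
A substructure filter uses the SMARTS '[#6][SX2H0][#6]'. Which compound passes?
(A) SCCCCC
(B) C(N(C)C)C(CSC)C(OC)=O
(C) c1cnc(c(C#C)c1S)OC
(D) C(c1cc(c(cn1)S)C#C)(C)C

B

[#6][SX2H0][#6] describes an aliphatic sulfur bridging two carbons with no H on the sulfur (a thioether).
(A) has a thiol (-SH) but the sulfur has H1, not H0 bridging two carbons.
(B) contains a methylthio ether (-SCH3), which satisfies every atom and bond constraint.
(C) has a methoxy ether (-OCH3) but the bridging atom is O, not S.
(D) has a thiol (-SH) but the sulfur has H1, not H0 bridging two carbons.
So the answer is (B).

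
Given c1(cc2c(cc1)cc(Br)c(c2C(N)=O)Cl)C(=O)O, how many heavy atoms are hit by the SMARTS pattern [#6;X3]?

12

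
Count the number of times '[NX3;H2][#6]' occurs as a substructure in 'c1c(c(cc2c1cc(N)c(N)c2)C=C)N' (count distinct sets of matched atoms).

3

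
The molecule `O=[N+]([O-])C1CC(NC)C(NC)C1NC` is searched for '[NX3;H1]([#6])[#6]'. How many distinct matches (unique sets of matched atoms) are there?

[NX3;H1]([#6])[#6] is the SMARTS for a secondary amine: a trivalent nitrogen with one H, bonded to two carbons.
The molecule carries 3 separate instances of an N-methylamino group (-NHCH3) meeting every constraint; each maps to a distinct set of atoms, giving 3 matches.

3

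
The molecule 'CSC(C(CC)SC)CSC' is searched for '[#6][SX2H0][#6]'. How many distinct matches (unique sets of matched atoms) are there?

[#6][SX2H0][#6] is the SMARTS for a thioether: an aliphatic sulfur bridging two carbons with no H on the sulfur.
The molecule carries 3 separate instances of a methylthio ether (-SCH3) meeting every constraint; each maps to a distinct set of atoms, giving 3 matches.

3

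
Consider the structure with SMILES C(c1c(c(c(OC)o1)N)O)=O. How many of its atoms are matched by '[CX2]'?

0

Check the 11 heavy atoms by environment: 1× o (aromatic, X2) → no; 4× c (aromatic, X3) → no; 2× O (X2) → no; 1× C (X4) → no; 1× C (X3) → no; 1× O (X1) → no; 1× N (X3) → no.
No environment satisfies the query, so 0 matching atoms.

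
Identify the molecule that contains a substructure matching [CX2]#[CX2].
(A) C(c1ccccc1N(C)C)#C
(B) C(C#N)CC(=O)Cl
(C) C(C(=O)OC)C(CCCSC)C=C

A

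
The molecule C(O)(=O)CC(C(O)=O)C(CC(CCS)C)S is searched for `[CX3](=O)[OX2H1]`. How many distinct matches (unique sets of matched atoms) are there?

[CX3](=O)[OX2H1] is the SMARTS for a carboxylic acid: an sp2 carbon double-bonded to O and single-bonded to an -OH oxygen.
The molecule carries 2 separate instances of a carboxylic acid group (-C(=O)OH) meeting every constraint; each maps to a distinct set of atoms, giving 2 matches.

2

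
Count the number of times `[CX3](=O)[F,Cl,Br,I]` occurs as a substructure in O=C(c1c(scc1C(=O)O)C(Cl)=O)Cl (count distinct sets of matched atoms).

[CX3](=O)[F,Cl,Br,I] is the SMARTS for an acyl halide: a carbonyl carbon bonded to a halogen.
The molecule carries 2 separate instances of an acyl chloride (-C(=O)Cl) meeting every constraint; each maps to a distinct set of atoms, giving 2 matches.

2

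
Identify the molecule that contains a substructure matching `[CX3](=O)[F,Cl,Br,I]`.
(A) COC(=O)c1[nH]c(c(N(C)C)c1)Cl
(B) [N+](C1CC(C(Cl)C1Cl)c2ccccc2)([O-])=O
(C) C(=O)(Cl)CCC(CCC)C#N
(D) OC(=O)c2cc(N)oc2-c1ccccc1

C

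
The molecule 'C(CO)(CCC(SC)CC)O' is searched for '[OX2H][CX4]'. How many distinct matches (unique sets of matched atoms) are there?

2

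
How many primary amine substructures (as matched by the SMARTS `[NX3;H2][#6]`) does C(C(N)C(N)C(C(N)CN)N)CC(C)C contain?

5

[NX3;H2][#6] is the SMARTS for a primary amine: a trivalent nitrogen with two H attached to carbon.
The molecule carries 5 separate instances of a primary amino group (-NH2) meeting every constraint; each maps to a distinct set of atoms, giving 5 matches.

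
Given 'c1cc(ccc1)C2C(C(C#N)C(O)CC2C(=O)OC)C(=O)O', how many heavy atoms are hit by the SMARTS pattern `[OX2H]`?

2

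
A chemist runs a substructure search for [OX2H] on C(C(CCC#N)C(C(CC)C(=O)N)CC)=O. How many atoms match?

0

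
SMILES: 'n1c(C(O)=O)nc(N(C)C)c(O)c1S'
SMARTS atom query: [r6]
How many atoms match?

6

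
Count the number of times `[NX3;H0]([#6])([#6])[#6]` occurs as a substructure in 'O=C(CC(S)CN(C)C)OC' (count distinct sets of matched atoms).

[NX3;H0]([#6])([#6])[#6] is the SMARTS for a tertiary amine: a trivalent nitrogen with no H, bonded to three carbons.
Exactly one fragment in the molecule meets all constraints, giving 1 match.

1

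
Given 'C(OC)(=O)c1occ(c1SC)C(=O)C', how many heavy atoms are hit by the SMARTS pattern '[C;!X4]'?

2

Check the 14 heavy atoms by environment: 1× o (aromatic, X2) → no; 4× c (aromatic, X3) → no; 2× C (X3) → match; 2× O (X1) → no; 1× O (X2) → no; 3× C (X4) → no; 1× S (X2) → no.
That gives 2 matching atoms.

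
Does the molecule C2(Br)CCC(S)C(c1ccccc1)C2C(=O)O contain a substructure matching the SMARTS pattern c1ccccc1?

Yes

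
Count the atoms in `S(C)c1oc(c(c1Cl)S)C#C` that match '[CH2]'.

0

The query [CH2] means: aliphatic carbon with exactly two hydrogens.
Check the 11 heavy atoms by environment: 1× o (aromatic, H0) → no; 4× c (aromatic, H0) → no; 1× Cl (H0) → no; 1× S (H0) → no; 1× C (H3) → no; 1× C (H0) → no; 1× C (H1) → no; 1× S (H1) → no.
No environment satisfies the query, so 0 matching atoms.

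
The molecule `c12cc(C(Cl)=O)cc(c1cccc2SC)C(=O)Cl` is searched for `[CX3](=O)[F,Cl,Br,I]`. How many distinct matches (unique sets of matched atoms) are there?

2

[CX3](=O)[F,Cl,Br,I] is the SMARTS for an acyl halide: a carbonyl carbon bonded to a halogen.
The molecule carries 2 separate instances of an acyl chloride (-C(=O)Cl) meeting every constraint; each maps to a distinct set of atoms, giving 2 matches.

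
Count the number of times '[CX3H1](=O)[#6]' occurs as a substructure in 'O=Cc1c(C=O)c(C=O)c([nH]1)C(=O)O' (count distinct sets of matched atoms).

3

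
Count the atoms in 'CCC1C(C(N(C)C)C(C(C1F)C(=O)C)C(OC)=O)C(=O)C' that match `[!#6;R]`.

Check the 22 heavy atoms by environment: 6× C (in 6-ring) → no; 10× C (acyclic) → no; 1× N (acyclic) → no; 4× O (acyclic) → no; 1× F (acyclic) → no.
No environment satisfies the query, so 0 matching atoms.

0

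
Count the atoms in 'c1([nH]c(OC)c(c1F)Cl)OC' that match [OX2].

2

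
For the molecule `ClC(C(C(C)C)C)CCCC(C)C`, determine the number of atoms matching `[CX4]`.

The query [CX4] means: C with X4: aliphatic carbon with exactly 4 total connections (bonds + H).
Check the 13 heavy atoms by environment: 12× C (X4) → match; 1× Cl (X1) → no.
That gives 12 matching atoms.

12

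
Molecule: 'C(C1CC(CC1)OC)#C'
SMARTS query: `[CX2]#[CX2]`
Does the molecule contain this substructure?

The pattern [CX2]#[CX2] describes a carbon-carbon triple bond — an alkyne.
The molecule carries an ethynyl group (-C#CH), whose atoms satisfy every constraint of the query, so the pattern matches.

Yes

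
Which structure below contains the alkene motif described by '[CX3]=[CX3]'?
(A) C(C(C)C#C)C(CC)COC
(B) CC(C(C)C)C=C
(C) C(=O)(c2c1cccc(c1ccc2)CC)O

[CX3]=[CX3] describes a non-aromatic C=C double bond between two sp2 carbons (an alkene).
(A) has an ethyl group (-CH2CH3) but its C-C bond is a single bond between CX4 carbons, not CX3=CX3.
(B) contains a vinyl group (-CH=CH2), which satisfies every atom and bond constraint.
(C) has an ethyl group (-CH2CH3) but its C-C bond is a single bond between CX4 carbons, not CX3=CX3.
So the answer is (B).

B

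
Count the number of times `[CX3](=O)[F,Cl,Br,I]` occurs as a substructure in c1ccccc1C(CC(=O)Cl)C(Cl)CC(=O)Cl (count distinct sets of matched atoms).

[CX3](=O)[F,Cl,Br,I] is the SMARTS for an acyl halide: a carbonyl carbon bonded to a halogen.
The molecule carries 2 separate instances of an acyl chloride (-C(=O)Cl) meeting every constraint; each maps to a distinct set of atoms, giving 2 matches.

2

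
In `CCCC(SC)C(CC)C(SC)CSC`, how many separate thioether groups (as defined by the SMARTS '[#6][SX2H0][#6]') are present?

3

[#6][SX2H0][#6] is the SMARTS for a thioether: an aliphatic sulfur bridging two carbons with no H on the sulfur.
The molecule carries 3 separate instances of a methylthio ether (-SCH3) meeting every constraint; each maps to a distinct set of atoms, giving 3 matches.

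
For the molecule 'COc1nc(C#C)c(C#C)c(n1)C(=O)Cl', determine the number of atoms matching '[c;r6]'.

Check the 15 heavy atoms by environment: 2× n (aromatic, in 6-ring) → no; 4× c (aromatic, in 6-ring) → match; 2× O (acyclic) → no; 6× C (acyclic) → no; 1× Cl (acyclic) → no.
That gives 4 matching atoms.

4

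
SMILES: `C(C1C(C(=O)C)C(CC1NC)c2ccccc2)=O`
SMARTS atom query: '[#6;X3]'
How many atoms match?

8

The query [#6;X3] means: any carbon (aromatic or not) with three total connections.
Check the 18 heavy atoms by environment: 7× C (X4) → no; 1× N (X3) → no; 2× C (X3) → match; 2× O (X1) → no; 6× c (aromatic, X3) → match.
Summing the matching environments: 2 + 6 = 8 matching atoms.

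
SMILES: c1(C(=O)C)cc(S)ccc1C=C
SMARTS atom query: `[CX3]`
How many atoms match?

The query [CX3] means: C with X3: aliphatic carbon with exactly 3 total connections.
Check the 12 heavy atoms by environment: 6× c (aromatic, X3) → no; 1× S (X2) → no; 3× C (X3) → match; 1× O (X1) → no; 1× C (X4) → no.
That gives 3 matching atoms.

3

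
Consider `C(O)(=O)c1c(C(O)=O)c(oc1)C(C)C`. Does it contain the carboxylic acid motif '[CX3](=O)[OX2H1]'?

Yes

The pattern [CX3](=O)[OX2H1] describes an sp2 carbon double-bonded to O and single-bonded to an -OH oxygen — a carboxylic acid.
The molecule carries a carboxylic acid group (-C(=O)OH), whose atoms satisfy every constraint of the query, so the pattern matches.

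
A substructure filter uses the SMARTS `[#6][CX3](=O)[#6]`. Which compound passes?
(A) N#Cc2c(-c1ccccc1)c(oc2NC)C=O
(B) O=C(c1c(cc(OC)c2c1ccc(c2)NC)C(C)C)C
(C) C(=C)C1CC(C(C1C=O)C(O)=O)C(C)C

[#6][CX3](=O)[#6] describes a carbonyl carbon (no H) flanked by two carbons (a ketone).
(A) has an aldehyde (-CHO) but the carbonyl carbon has H1, so it is not flanked by two carbons.
(B) contains an acetyl/ketone group (-C(=O)CH3), which satisfies every atom and bond constraint.
(C) has an aldehyde (-CHO) but the carbonyl carbon has H1, so it is not flanked by two carbons.
So the answer is (B).

B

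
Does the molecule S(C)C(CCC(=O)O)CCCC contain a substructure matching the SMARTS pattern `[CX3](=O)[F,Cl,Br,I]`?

No

The pattern [CX3](=O)[F,Cl,Br,I] describes a carbonyl carbon bonded to a halogen — an acyl halide.
The closest candidate here is a carboxylic acid group (-C(=O)OH), but the carbonyl is bonded to -OH, not to a halogen. No other fragment satisfies the full query, so there is no match.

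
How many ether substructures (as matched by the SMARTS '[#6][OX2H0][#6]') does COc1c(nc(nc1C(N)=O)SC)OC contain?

2

[#6][OX2H0][#6] is the SMARTS for an ether: an aliphatic oxygen bridging two carbons with no H on the oxygen.
The molecule carries 2 separate instances of a methoxy ether (-OCH3) meeting every constraint; each maps to a distinct set of atoms, giving 2 matches.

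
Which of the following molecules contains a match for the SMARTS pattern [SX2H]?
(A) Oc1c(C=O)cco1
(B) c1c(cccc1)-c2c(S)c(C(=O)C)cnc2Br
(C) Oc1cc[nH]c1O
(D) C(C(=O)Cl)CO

B

[SX2H] describes an aliphatic sulfur with two connections, one being H (a thiol).
(A) has a hydroxyl group (-OH) but it is an -OH, not an -SH.
(B) contains a thiol (-SH), which satisfies every atom and bond constraint.
(C) has a hydroxyl group (-OH) but it is an -OH, not an -SH.
(D) has a hydroxyl group (-OH) but it is an -OH, not an -SH.
So the answer is (B).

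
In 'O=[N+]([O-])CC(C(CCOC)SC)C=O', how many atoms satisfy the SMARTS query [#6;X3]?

1

Check the 14 heavy atoms by environment: 7× C (X4) → no; 1× N (charge +1, X3) → no; 1× O (charge -1, X1) → no; 2× O (X1) → no; 1× O (X2) → no; 1× C (X3) → match; 1× S (X2) → no.
That gives 1 matching atom.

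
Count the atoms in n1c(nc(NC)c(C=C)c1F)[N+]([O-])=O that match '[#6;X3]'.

6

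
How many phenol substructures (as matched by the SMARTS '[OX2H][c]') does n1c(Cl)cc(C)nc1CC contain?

0

[OX2H][c] is the SMARTS for a phenol: a hydroxyl oxygen attached to an aromatic carbon.
No fragment in the molecule satisfies every constraint, giving 0 matches.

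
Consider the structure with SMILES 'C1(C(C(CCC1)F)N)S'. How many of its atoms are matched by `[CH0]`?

0

Check the 9 heavy atoms by environment: 3× C (H2) → no; 3× C (H1) → no; 1× N (H2) → no; 1× F (H0) → no; 1× S (H1) → no.
No environment satisfies the query, so 0 matching atoms.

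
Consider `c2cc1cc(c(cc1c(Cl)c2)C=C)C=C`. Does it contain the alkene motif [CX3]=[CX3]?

Yes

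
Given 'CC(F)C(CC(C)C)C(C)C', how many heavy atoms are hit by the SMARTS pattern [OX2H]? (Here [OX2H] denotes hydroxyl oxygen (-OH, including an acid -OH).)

The query [OX2H] means: aliphatic oxygen with two connections, one of which is H — an -OH oxygen.
Check the 11 heavy atoms by environment: 5× C (H3, X4) → no; 4× C (H1, X4) → no; 1× C (H2, X4) → no; 1× F (H0, X1) → no.
No environment satisfies the query, so 0 matching atoms.

0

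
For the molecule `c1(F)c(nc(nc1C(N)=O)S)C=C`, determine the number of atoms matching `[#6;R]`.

4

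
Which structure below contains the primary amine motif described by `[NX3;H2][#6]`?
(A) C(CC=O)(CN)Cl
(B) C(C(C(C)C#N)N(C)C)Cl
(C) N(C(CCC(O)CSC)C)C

A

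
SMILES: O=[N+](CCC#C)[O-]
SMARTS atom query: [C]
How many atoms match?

4

The query [C] means: uppercase C matches aliphatic (non-aromatic) carbon only.
Check the 7 heavy atoms by environment: 4× C → match; 1× N (charge +1) → no; 1× O (charge -1) → no; 1× O → no.
That gives 4 matching atoms.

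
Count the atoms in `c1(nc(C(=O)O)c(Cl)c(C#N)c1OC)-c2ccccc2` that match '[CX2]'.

1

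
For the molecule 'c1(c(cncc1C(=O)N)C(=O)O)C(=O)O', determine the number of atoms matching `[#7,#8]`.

Check the 15 heavy atoms by environment: 1× n (aromatic) → match; 5× c (aromatic) → no; 3× C → no; 5× O → match; 1× N → match.
Summing the matching environments: 1 + 5 + 1 = 7 matching atoms.

7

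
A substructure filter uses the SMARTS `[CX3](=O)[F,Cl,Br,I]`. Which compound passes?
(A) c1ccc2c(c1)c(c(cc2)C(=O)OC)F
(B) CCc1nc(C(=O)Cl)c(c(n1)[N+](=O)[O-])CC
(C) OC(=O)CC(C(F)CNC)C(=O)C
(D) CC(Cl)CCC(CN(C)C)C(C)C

[CX3](=O)[F,Cl,Br,I] describes a carbonyl carbon bonded to a halogen (an acyl halide).
(A) has a methyl-ester group (-C(=O)OCH3) but the carbonyl is bonded to -O-C, not to a halogen.
(B) contains an acyl chloride (-C(=O)Cl), which satisfies every atom and bond constraint.
(C) has a carboxylic acid group (-C(=O)OH) but the carbonyl is bonded to -OH, not to a halogen.
(D) has a chloro substituent but the Cl is not on a carbonyl carbon.
So the answer is (B).

B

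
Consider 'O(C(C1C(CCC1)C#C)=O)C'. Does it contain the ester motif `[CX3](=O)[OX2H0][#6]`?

Yes

The pattern [CX3](=O)[OX2H0][#6] describes a carbonyl carbon bonded to an oxygen that is itself bonded to carbon (no H on that O) — an ester.
The molecule carries a methyl-ester group (-C(=O)OCH3), whose atoms satisfy every constraint of the query, so the pattern matches.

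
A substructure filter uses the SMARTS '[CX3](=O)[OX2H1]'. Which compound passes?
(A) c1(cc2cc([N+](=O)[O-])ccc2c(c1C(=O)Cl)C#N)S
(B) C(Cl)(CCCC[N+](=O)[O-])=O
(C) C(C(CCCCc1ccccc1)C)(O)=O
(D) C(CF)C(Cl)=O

C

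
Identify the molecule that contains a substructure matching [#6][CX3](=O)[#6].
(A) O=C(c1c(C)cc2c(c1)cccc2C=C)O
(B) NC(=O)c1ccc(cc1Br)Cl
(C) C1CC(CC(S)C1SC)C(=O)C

C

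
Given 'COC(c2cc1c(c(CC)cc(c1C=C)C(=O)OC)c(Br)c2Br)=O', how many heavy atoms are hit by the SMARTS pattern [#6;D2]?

4

The query [#6;D2] means: any carbon bonded to exactly two heavy atoms.
Check the 24 heavy atoms by environment: 8× c (aromatic, D3) → no; 2× c (aromatic, D2) → match; 2× C (D3) → no; 2× O (D1) → no; 2× O (D2) → no; 4× C (D1) → no; 2× Br (D1) → no; 2× C (D2) → match.
Summing the matching environments: 2 + 2 = 4 matching atoms.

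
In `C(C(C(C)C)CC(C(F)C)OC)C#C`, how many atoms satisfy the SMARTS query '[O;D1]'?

0

The query [O;D1] means: aliphatic oxygen bonded to exactly one heavy atom.
Check the 14 heavy atoms by environment: 5× C (D1) → no; 4× C (D3) → no; 3× C (D2) → no; 1× O (D2) → no; 1× F (D1) → no.
No environment satisfies the query, so 0 matching atoms.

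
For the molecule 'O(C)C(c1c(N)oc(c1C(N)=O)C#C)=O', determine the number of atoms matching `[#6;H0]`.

7

The query [#6;H0] means: any carbon with no attached hydrogen.
Check the 15 heavy atoms by environment: 1× o (aromatic, H0) → no; 4× c (aromatic, H0) → match; 2× N (H2) → no; 3× C (H0) → match; 3× O (H0) → no; 1× C (H1) → no; 1× C (H3) → no.
Summing the matching environments: 4 + 3 = 7 matching atoms.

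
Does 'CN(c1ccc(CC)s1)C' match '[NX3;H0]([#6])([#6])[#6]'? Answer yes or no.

Yes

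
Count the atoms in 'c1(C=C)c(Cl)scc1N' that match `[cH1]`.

The query [cH1] means: aromatic carbon bearing exactly one hydrogen.
Check the 9 heavy atoms by environment: 1× s (aromatic, H0) → no; 1× c (aromatic, H1) → match; 3× c (aromatic, H0) → no; 1× C (H1) → no; 1× C (H2) → no; 1× N (H2) → no; 1× Cl (H0) → no.
That gives 1 matching atom.

1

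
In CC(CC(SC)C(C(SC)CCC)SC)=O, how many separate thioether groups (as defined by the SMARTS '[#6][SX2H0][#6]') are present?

3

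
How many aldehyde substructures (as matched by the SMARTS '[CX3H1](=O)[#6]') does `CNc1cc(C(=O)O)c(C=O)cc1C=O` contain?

2

[CX3H1](=O)[#6] is the SMARTS for an aldehyde: an sp2 carbon with one H, double-bonded to O and single-bonded to carbon.
The molecule carries 2 separate instances of an aldehyde (-CHO) meeting every constraint; each maps to a distinct set of atoms, giving 2 matches.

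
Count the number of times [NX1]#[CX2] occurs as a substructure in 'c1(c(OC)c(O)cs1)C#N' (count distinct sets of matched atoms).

1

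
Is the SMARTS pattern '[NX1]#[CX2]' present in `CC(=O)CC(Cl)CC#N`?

Yes

The pattern [NX1]#[CX2] describes a nitrogen triple-bonded to a two-connected carbon — a nitrile.
The molecule carries a nitrile (-C#N), whose atoms satisfy every constraint of the query, so the pattern matches.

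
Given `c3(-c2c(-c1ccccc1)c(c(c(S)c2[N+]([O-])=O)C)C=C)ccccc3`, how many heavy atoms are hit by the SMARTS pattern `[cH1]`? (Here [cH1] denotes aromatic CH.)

10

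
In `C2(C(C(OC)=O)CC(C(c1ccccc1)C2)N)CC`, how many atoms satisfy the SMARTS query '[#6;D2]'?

8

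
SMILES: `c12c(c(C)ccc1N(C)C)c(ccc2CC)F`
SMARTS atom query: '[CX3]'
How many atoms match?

0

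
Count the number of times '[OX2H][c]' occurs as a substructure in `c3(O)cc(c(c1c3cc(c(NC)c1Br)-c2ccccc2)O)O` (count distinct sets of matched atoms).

3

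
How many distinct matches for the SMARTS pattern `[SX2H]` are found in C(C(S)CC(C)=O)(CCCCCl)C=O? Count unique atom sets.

1

[SX2H] is the SMARTS for a thiol: an aliphatic sulfur with two connections, one being H.
Exactly one fragment in the molecule meets all constraints, giving 1 match.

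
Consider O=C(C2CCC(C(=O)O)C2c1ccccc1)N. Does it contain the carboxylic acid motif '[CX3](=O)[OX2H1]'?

Yes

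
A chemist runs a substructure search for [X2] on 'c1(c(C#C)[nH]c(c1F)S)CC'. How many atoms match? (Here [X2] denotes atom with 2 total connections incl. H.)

3

The query [X2] means: any atom with exactly two total connections (bonds + H).
Check the 11 heavy atoms by environment: 1× n (aromatic, X3) → no; 4× c (aromatic, X3) → no; 1× S (X2) → match; 1× F (X1) → no; 2× C (X2) → match; 2× C (X4) → no.
Summing the matching environments: 1 + 2 = 3 matching atoms.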